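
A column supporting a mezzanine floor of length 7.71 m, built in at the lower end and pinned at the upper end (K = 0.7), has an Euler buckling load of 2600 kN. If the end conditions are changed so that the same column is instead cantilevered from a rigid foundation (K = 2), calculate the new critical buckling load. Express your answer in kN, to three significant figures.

P_cr ∝ 1/K², so P_cr,new = P_cr,old × (K_old/K_new)² = 2600 × (0.7/2)²
= 2600 × 0.1225 = 318 kN

P_cr ≈ 318 kN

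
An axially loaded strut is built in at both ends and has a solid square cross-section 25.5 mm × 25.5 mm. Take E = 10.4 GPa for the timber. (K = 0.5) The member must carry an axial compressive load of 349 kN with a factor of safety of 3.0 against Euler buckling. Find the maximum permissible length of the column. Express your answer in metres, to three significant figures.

I = a⁴/12 = 25.5⁴/12 = 3.524×10^4 mm⁴
I = 3.524×10^-8 m⁴
Required critical load P_cr = n·P = 3.0 × 349 = 1047 kN = 1.047×10^6 N
From P_cr = π²EI/(K·L)²:  L = (1/K)·√(π²EI/P_cr) = (1/0.5)·√(π²×1.04×10^10×3.524×10^-8/1.047×10^6)
L = 0.118 m

L_max ≈ 0.118 m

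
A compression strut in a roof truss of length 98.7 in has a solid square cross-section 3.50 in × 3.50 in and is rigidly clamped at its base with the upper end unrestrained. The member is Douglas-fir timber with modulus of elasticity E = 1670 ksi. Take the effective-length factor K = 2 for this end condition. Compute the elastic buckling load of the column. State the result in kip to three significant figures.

P_cr ≈ 5.29 kip

I = a⁴/12 = 3.50⁴/12 = 12.51 in⁴
Effective length L_e = K·L = 2 × 98.7 = 197.4 in
P_cr = π²EI / L_e² = π² × 1670×10³ × 12.51 / 197.4² = 5.289×10^3 lb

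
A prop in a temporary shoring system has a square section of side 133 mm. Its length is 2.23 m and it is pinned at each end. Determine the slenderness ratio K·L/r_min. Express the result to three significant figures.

I = a⁴/12 = 133⁴/12 = 2.608×10^7 mm⁴
A = 1.769×10^4 mm²;  r_min = √(I/A) = √(2.608×10^7/1.769×10^4) = 38.39 mm
L_e = K·L = 1 × 2.23 m = 2.230 m = 2230.0 mm
λ = L_e / r_min = 2230.0 / 38.39 = 58.1

λ ≈ 58.1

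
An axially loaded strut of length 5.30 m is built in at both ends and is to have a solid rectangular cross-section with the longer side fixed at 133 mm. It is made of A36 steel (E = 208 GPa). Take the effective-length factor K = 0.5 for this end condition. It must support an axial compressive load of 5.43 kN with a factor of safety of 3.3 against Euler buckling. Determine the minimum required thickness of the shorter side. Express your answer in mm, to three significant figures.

Required P_cr = n·P = 3.3 × 5.43 = 17.92 kN
L_e = K·L = 0.5 × 5.30 = 2.650 m
Required I = P_cr·L_e²/(π²E) = 1.792×10^4 × 2.650² / (π² × 2.08×10^11) = 6.130×10^-8 m⁴
I_req = 6.130×10^4 mm⁴
Rectangle, weak axis: I_min = h·b³/12 with h = 133 mm fixed  ⇒  b = (12I/h)^(1/3) = 17.7 mm

b ≈ 17.7 mm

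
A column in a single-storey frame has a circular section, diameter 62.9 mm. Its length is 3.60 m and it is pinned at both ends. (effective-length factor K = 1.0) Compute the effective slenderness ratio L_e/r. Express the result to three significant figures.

For a solid circle r = d/4 = 62.9/4 = 15.72 mm
L_e = K·L = 1 × 3.60 m = 3.600 m = 3600.0 mm
λ = L_e / r_min = 3600.0 / 15.73 = 229

λ ≈ 229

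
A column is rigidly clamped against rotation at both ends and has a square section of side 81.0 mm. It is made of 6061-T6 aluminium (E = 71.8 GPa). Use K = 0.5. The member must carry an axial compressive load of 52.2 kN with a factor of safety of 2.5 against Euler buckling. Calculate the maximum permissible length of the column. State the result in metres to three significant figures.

L_max ≈ 8.83 m

I = a⁴/12 = 81.0⁴/12 = 3.587×10^6 mm⁴
I = 3.587×10^-6 m⁴
Required critical load P_cr = n·P = 2.5 × 52.2 = 130.5 kN = 1.305×10^5 N
From P_cr = π²EI/(K·L)²:  L = (1/K)·√(π²EI/P_cr) = (1/0.5)·√(π²×7.18×10^10×3.587×10^-6/1.305×10^5)
L = 8.83 m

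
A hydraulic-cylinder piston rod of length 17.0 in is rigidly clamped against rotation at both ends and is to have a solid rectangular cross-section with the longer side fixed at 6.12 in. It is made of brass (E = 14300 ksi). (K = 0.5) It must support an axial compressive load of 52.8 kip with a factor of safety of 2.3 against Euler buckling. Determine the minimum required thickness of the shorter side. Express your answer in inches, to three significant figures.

Required P_cr = n·P = 2.3 × 52.8 = 121.4 kip
L_e = K·L = 0.5 × 17.0 = 8.500 in
Required I = P_cr·L_e²/(π²E) = 1.214×10^5 × 8.500² / (π² × 1.43×10^7) = 6.217×10^-2 in⁴
Rectangle, weak axis: I_min = h·b³/12 with h = 6.12 in fixed  ⇒  b = (12I/h)^(1/3) = 0.496 in

b ≈ 0.496 in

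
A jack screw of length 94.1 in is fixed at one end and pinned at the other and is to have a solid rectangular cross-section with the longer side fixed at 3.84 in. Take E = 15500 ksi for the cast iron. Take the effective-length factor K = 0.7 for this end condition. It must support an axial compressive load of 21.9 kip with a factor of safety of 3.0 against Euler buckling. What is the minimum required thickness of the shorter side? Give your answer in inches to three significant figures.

b ≈ 1.80 in

Required P_cr = n·P = 3.0 × 21.9 = 65.70 kip
L_e = K·L = 0.7 × 94.1 = 65.87 in
Required I = P_cr·L_e²/(π²E) = 6.570×10^4 × 65.87² / (π² × 1.55×10^7) = 1.863 in⁴
Rectangle, weak axis: I_min = h·b³/12 with h = 3.84 in fixed  ⇒  b = (12I/h)^(1/3) = 1.80 in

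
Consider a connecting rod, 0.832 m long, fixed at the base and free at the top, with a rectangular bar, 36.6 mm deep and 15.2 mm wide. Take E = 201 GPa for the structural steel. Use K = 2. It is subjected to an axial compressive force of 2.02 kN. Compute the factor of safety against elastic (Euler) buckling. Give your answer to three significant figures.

n ≈ 3.80

Buckling occurs about the weak axis: I_min = h·b³/12 with b = 15.2 mm (the shorter side).
I_min = 36.6×15.2³/12 = 1.071×10^4 mm⁴
I = 1.071×10^4 mm⁴ = 1.071×10^-8 m⁴
Effective length L_e = K·L = 2 × 0.832 = 1.664 m
P_cr = π²EI / L_e² = π² × 201×10⁹ × 1.071×10^-8 / 1.664² = 7.674×10^3 N
Factor of safety n = P_cr / P = 7.6740 / 2.02 = 3.80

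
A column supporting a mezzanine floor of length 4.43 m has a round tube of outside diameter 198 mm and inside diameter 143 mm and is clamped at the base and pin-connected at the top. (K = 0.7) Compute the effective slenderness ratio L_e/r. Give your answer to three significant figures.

d_o = 198 mm, d_i = 143 mm
I = π(d_o⁴ − d_i⁴)/64 = π(198⁴ − 143.0⁴)/64 = 5.492×10^7 mm⁴
A = 1.473×10^4 mm²;  r_min = √(I/A) = √(5.492×10^7/1.473×10^4) = 61.06 mm
L_e = K·L = 0.7 × 4.43 m = 3.101 m = 3101.0 mm
λ = L_e / r_min = 3101.0 / 61.06 = 50.8

λ ≈ 50.8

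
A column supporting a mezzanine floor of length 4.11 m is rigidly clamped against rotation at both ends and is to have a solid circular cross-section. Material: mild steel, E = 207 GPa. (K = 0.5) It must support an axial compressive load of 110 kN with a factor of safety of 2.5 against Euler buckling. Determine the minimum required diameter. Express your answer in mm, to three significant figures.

d ≈ 58.3 mm

Required P_cr = n·P = 2.5 × 110 = 275.0 kN
L_e = K·L = 0.5 × 4.11 = 2.055 m
Required I = P_cr·L_e²/(π²E) = 2.750×10^5 × 2.055² / (π² × 2.07×10^11) = 5.684×10^-7 m⁴
I_req = 5.684×10^5 mm⁴
Solid circle: I = πd⁴/64  ⇒  d = (64I/π)^(1/4) = (64×5.684×10^5/π)^(1/4) = 58.3 mm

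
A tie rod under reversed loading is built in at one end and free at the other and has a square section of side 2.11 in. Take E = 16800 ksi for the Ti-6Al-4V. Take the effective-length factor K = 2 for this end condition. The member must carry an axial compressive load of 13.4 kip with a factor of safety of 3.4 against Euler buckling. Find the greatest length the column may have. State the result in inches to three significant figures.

I = a⁴/12 = 2.11⁴/12 = 1.652 in⁴
Required critical load P_cr = n·P = 3.4 × 13.4 = 45.56 kip = 4.556×10^4 lb
From P_cr = π²EI/(K·L)²:  L = (1/K)·√(π²EI/P_cr) = (1/2)·√(π²×1.68×10^7×1.652/4.556×10^4)
L = 38.8 in

L_max ≈ 38.8 in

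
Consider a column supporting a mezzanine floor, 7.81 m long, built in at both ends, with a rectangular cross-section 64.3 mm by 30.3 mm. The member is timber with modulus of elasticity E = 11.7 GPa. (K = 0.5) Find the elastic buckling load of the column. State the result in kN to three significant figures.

Buckling occurs about the weak axis: I_min = h·b³/12 with b = 30.3 mm (the shorter side).
I_min = 64.3×30.3³/12 = 1.491×10^5 mm⁴
I = 1.491×10^5 mm⁴ = 1.491×10^-7 m⁴
Effective length L_e = K·L = 0.5 × 7.81 = 3.905 m
P_cr = π²EI / L_e² = π² × 11.7×10⁹ × 1.491×10^-7 / 3.905² = 1.129×10^3 N

P_cr ≈ 1.13 kN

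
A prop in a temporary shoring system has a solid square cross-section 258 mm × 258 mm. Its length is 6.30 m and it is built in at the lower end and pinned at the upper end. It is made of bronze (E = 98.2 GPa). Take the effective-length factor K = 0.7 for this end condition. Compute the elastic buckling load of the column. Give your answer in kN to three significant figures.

P_cr ≈ 18400 kN

I = a⁴/12 = 258⁴/12 = 3.692×10^8 mm⁴
I = 3.692×10^8 mm⁴ = 3.692×10^-4 m⁴
Effective length L_e = K·L = 0.7 × 6.30 = 4.410 m
P_cr = π²EI / L_e² = π² × 98.2×10⁹ × 3.692×10^-4 / 4.410² = 1.840×10^7 N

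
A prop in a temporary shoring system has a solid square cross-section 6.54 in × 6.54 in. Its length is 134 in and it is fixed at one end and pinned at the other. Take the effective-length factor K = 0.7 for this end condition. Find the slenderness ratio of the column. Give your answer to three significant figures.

I = a⁴/12 = 6.54⁴/12 = 152.5 in⁴
A = 42.77 in²;  r_min = √(I/A) = √(152.5/42.77) = 1.888 in
L_e = K·L = 0.7 × 134 = 93.80 in
λ = L_e / r_min = 93.800 / 1.888 = 49.7

λ ≈ 49.7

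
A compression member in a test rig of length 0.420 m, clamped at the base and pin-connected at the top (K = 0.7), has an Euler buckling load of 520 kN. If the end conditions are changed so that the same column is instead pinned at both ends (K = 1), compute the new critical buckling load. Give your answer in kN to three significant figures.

P_cr ≈ 255 kN

P_cr ∝ 1/K², so P_cr,new = P_cr,old × (K_old/K_new)² = 520 × (0.7/1)²
= 520 × 0.4900 = 255 kN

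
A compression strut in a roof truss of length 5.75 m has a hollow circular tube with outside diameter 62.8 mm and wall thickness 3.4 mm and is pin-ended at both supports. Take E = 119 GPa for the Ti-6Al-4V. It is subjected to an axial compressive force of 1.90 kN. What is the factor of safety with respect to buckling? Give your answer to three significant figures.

n ≈ 5.25

Inner diameter d_i = 62.8 − 2×3.4 = 56.00 mm
I = π(d_o⁴ − d_i⁴)/64 = π(62.8⁴ − 56.00⁴)/64 = 2.807×10^5 mm⁴
I = 2.807×10^5 mm⁴ = 2.807×10^-7 m⁴
Effective length L_e = K·L = 1 × 5.75 = 5.750 m
P_cr = π²EI / L_e² = π² × 119×10⁹ × 2.807×10^-7 / 5.750² = 9.973×10^3 N
Factor of safety n = P_cr / P = 9.9731 / 1.90 = 5.25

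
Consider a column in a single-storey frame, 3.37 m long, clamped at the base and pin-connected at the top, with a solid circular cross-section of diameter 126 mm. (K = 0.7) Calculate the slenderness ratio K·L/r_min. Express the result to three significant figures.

I = πd⁴/64 = π×126⁴/64 = 1.237×10^7 mm⁴
A = 1.247×10^4 mm²;  r_min = √(I/A) = √(1.237×10^7/1.247×10^4) = 31.50 mm
L_e = K·L = 0.7 × 3.37 m = 2.359 m = 2359.0 mm
λ = L_e / r_min = 2359.0 / 31.50 = 74.9

λ ≈ 74.9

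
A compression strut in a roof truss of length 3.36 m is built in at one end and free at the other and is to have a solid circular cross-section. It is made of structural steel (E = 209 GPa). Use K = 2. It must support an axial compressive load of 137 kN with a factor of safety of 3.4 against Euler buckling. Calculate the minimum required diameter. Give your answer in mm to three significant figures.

d ≈ 120 mm

Required P_cr = n·P = 3.4 × 137 = 465.8 kN
L_e = K·L = 2 × 3.36 = 6.720 m
Required I = P_cr·L_e²/(π²E) = 4.658×10^5 × 6.720² / (π² × 2.09×10^11) = 1.020×10^-5 m⁴
I_req = 1.020×10^7 mm⁴
Solid circle: I = πd⁴/64  ⇒  d = (64I/π)^(1/4) = (64×1.020×10^7/π)^(1/4) = 120 mm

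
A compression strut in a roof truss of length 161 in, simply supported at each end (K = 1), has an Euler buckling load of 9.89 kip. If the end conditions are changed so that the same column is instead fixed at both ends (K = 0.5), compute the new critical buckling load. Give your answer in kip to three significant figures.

P_cr ∝ 1/K², so P_cr,new = P_cr,old × (K_old/K_new)² = 9.89 × (1/0.5)²
= 9.89 × 4.000 = 39.6 kip

P_cr ≈ 39.6 kip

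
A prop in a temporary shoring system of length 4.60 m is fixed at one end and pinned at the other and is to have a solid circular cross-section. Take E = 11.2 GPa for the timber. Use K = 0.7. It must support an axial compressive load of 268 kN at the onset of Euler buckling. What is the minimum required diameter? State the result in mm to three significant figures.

d ≈ 150 mm

L_e = K·L = 0.7 × 4.60 = 3.220 m
Required I = P_cr·L_e²/(π²E) = 2.680×10^5 × 3.220² / (π² × 1.12×10^10) = 2.514×10^-5 m⁴
I_req = 2.514×10^7 mm⁴
Solid circle: I = πd⁴/64  ⇒  d = (64I/π)^(1/4) = (64×2.514×10^7/π)^(1/4) = 150 mm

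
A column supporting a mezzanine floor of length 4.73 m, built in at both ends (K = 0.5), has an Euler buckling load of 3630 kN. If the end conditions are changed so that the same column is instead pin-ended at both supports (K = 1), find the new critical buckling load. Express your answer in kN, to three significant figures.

P_cr ∝ 1/K², so P_cr,new = P_cr,old × (K_old/K_new)² = 3630 × (0.5/1)²
= 3630 × 0.2500 = 908 kN

P_cr ≈ 908 kN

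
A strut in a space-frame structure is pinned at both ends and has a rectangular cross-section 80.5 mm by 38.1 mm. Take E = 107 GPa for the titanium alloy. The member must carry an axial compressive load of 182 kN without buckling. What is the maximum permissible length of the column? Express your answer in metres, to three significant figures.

Buckling occurs about the weak axis: I_min = h·b³/12 with b = 38.1 mm (the shorter side).
I_min = 80.5×38.1³/12 = 3.710×10^5 mm⁴
I = 3.710×10^-7 m⁴
At the buckling limit P_cr = P = 1.820×10^5 N
From P_cr = π²EI/(K·L)²:  L = (1/K)·√(π²EI/P_cr) = (1/1)·√(π²×1.07×10^11×3.710×10^-7/1.820×10^5)
L = 1.47 m

L_max ≈ 1.47 m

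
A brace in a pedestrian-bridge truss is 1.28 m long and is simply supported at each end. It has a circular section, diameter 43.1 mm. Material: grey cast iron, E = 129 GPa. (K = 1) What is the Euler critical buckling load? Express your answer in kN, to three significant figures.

I = πd⁴/64 = π×43.1⁴/64 = 1.694×10^5 mm⁴
I = 1.694×10^5 mm⁴ = 1.694×10^-7 m⁴
Effective length L_e = K·L = 1 × 1.28 = 1.280 m
P_cr = π²EI / L_e² = π² × 129×10⁹ × 1.694×10^-7 / 1.280² = 1.316×10^5 N

P_cr ≈ 132 kN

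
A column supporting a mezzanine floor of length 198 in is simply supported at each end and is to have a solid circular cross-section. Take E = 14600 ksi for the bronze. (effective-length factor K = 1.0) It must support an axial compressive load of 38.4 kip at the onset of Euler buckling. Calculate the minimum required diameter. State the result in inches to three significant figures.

L_e = K·L = 1 × 198 = 198.0 in
Required I = P_cr·L_e²/(π²E) = 3.840×10^4 × 198.0² / (π² × 1.46×10^7) = 10.45 in⁴
Solid circle: I = πd⁴/64  ⇒  d = (64I/π)^(1/4) = (64×10.45/π)^(1/4) = 3.82 in

d ≈ 3.82 in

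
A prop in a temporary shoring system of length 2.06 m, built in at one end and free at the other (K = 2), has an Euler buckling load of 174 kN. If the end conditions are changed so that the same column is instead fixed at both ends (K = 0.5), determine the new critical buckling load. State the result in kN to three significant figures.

P_cr ∝ 1/K², so P_cr,new = P_cr,old × (K_old/K_new)² = 174 × (2/0.5)²
= 174 × 16.00 = 2780 kN

P_cr ≈ 2780 kN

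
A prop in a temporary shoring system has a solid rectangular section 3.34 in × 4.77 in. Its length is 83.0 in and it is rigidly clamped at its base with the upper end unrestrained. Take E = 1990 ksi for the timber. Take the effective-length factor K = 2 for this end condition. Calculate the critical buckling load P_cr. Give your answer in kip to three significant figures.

P_cr ≈ 10.6 kip

Buckling occurs about the weak axis: I_min = h·b³/12 with b = 3.34 in (the shorter side).
I_min = 4.77×3.34³/12 = 14.81 in⁴
Effective length L_e = K·L = 2 × 83.0 = 166.0 in
P_cr = π²EI / L_e² = π² × 1990×10³ × 14.81 / 166.0² = 1.056×10^4 lb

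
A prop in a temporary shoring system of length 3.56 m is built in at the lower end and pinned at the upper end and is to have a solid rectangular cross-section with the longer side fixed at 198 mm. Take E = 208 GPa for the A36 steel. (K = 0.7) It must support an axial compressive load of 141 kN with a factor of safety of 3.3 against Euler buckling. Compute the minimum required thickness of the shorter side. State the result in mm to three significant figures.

b ≈ 44.0 mm

Required P_cr = n·P = 3.3 × 141 = 465.3 kN
L_e = K·L = 0.7 × 3.56 = 2.492 m
Required I = P_cr·L_e²/(π²E) = 4.653×10^5 × 2.492² / (π² × 2.08×10^11) = 1.408×10^-6 m⁴
I_req = 1.408×10^6 mm⁴
Rectangle, weak axis: I_min = h·b³/12 with h = 198 mm fixed  ⇒  b = (12I/h)^(1/3) = 44.0 mm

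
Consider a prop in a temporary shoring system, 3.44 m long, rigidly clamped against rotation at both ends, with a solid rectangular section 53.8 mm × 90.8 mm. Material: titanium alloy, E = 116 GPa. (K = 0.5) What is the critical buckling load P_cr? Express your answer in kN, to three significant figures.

Buckling occurs about the weak axis: I_min = h·b³/12 with b = 53.8 mm (the shorter side).
I_min = 90.8×53.8³/12 = 1.178×10^6 mm⁴
I = 1.178×10^6 mm⁴ = 1.178×10^-6 m⁴
Effective length L_e = K·L = 0.5 × 3.44 = 1.720 m
P_cr = π²EI / L_e² = π² × 116×10⁹ × 1.178×10^-6 / 1.720² = 4.560×10^5 N

P_cr ≈ 456 kN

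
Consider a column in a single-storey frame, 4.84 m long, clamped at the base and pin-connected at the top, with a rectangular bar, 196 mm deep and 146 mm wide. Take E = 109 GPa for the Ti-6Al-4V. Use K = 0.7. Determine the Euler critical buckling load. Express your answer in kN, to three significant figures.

Buckling occurs about the weak axis: I_min = h·b³/12 with b = 146 mm (the shorter side).
I_min = 196×146³/12 = 5.083×10^7 mm⁴
I = 5.083×10^7 mm⁴ = 5.083×10^-5 m⁴
Effective length L_e = K·L = 0.7 × 4.84 = 3.388 m
P_cr = π²EI / L_e² = π² × 109×10⁹ × 5.083×10^-5 / 3.388² = 4.764×10^6 N

P_cr ≈ 4760 kN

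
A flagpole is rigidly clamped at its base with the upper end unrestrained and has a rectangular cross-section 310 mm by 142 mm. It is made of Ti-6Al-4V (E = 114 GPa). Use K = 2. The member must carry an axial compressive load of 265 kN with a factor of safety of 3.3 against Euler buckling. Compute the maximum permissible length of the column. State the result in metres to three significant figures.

L_max ≈ 4.88 m

Buckling occurs about the weak axis: I_min = h·b³/12 with b = 142 mm (the shorter side).
I_min = 310×142³/12 = 7.397×10^7 mm⁴
I = 7.397×10^-5 m⁴
Required critical load P_cr = n·P = 3.3 × 265 = 874.5 kN = 8.745×10^5 N
From P_cr = π²EI/(K·L)²:  L = (1/K)·√(π²EI/P_cr) = (1/2)·√(π²×1.14×10^11×7.397×10^-5/8.745×10^5)
L = 4.88 m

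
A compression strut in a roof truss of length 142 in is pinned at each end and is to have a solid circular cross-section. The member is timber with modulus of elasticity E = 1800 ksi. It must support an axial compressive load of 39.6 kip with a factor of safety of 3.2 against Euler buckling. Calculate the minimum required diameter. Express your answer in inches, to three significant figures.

Required P_cr = n·P = 3.2 × 39.6 = 126.7 kip
L_e = K·L = 1 × 142 = 142.0 in
Required I = P_cr·L_e²/(π²E) = 1.267×10^5 × 142.0² / (π² × 1.80×10^6) = 143.8 in⁴
Solid circle: I = πd⁴/64  ⇒  d = (64I/π)^(1/4) = (64×143.8/π)^(1/4) = 7.36 in

d ≈ 7.36 in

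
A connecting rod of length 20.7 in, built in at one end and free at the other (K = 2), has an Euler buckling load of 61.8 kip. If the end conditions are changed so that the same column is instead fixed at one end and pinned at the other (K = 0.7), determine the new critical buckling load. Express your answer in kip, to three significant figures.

P_cr ∝ 1/K², so P_cr,new = P_cr,old × (K_old/K_new)² = 61.8 × (2/0.7)²
= 61.8 × 8.163 = 504 kip

P_cr ≈ 504 kip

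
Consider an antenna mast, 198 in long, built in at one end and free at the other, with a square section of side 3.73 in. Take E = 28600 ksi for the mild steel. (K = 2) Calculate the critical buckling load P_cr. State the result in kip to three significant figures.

P_cr ≈ 29.0 kip

I = a⁴/12 = 3.73⁴/12 = 16.13 in⁴
Effective length L_e = K·L = 2 × 198 = 396.0 in
P_cr = π²EI / L_e² = π² × 28600×10³ × 16.13 / 396.0² = 2.904×10^4 lb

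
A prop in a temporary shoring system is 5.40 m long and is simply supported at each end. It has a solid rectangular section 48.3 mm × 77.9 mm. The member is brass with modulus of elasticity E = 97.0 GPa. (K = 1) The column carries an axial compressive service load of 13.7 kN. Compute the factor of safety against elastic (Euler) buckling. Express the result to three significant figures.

Buckling occurs about the weak axis: I_min = h·b³/12 with b = 48.3 mm (the shorter side).
I_min = 77.9×48.3³/12 = 7.315×10^5 mm⁴
I = 7.315×10^5 mm⁴ = 7.315×10^-7 m⁴
Effective length L_e = K·L = 1 × 5.40 = 5.400 m
P_cr = π²EI / L_e² = π² × 97.0×10⁹ × 7.315×10^-7 / 5.400² = 2.401×10^4 N
Factor of safety n = P_cr / P = 24.015 / 13.7 = 1.75

n ≈ 1.75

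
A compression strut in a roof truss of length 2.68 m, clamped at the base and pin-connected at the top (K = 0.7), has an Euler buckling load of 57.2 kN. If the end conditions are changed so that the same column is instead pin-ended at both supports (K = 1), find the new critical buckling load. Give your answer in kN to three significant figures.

P_cr ∝ 1/K², so P_cr,new = P_cr,old × (K_old/K_new)² = 57.2 × (0.7/1)²
= 57.2 × 0.4900 = 28.0 kN

P_cr ≈ 28.0 kN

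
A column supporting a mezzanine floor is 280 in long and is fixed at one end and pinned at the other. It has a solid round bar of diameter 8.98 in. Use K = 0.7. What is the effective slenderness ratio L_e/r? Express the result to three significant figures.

λ ≈ 87.3

I = πd⁴/64 = π×8.98⁴/64 = 319.2 in⁴
A = 63.33 in²;  r_min = √(I/A) = √(319.2/63.33) = 2.245 in
L_e = K·L = 0.7 × 280 = 196.0 in
λ = L_e / r_min = 196.00 / 2.245 = 87.3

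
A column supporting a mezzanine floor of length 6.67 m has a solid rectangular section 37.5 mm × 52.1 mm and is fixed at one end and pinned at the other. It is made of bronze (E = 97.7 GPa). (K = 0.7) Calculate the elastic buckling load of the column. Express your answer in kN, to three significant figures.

Buckling occurs about the weak axis: I_min = h·b³/12 with b = 37.5 mm (the shorter side).
I_min = 52.1×37.5³/12 = 2.290×10^5 mm⁴
I = 2.290×10^5 mm⁴ = 2.290×10^-7 m⁴
Effective length L_e = K·L = 0.7 × 6.67 = 4.669 m
P_cr = π²EI / L_e² = π² × 97.7×10⁹ × 2.290×10^-7 / 4.669² = 1.013×10^4 N

P_cr ≈ 10.1 kN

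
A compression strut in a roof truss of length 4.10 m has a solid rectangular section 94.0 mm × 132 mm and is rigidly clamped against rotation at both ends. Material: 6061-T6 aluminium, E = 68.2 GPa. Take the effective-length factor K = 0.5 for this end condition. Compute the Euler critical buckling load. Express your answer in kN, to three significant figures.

P_cr ≈ 1460 kN

Buckling occurs about the weak axis: I_min = h·b³/12 with b = 94.0 mm (the shorter side).
I_min = 132×94.0³/12 = 9.136×10^6 mm⁴
I = 9.136×10^6 mm⁴ = 9.136×10^-6 m⁴
Effective length L_e = K·L = 0.5 × 4.10 = 2.050 m
P_cr = π²EI / L_e² = π² × 68.2×10⁹ × 9.136×10^-6 / 2.050² = 1.463×10^6 N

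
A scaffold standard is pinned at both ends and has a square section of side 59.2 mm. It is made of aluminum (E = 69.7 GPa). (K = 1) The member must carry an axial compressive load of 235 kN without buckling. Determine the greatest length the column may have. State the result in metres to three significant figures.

I = a⁴/12 = 59.2⁴/12 = 1.024×10^6 mm⁴
I = 1.024×10^-6 m⁴
At the buckling limit P_cr = P = 2.350×10^5 N
From P_cr = π²EI/(K·L)²:  L = (1/K)·√(π²EI/P_cr) = (1/1)·√(π²×6.97×10^10×1.024×10^-6/2.350×10^5)
L = 1.73 m

L_max ≈ 1.73 m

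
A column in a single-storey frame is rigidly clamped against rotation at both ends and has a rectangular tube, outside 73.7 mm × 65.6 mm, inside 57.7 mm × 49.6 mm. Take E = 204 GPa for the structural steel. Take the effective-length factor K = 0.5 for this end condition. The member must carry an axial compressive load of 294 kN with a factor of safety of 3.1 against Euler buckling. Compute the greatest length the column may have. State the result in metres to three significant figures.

L_max ≈ 3.18 m

Weak-axis I_min = (h_o·b_o³ − h_i·b_i³)/12 with b_o = 65.6, b_i = 49.60 mm (shorter outer/inner sides).
I_min = (73.7×65.6³ − 57.70×49.60³)/12 = 1.147×10^6 mm⁴
I = 1.147×10^-6 m⁴
Required critical load P_cr = n·P = 3.1 × 294 = 911.4 kN = 9.114×10^5 N
From P_cr = π²EI/(K·L)²:  L = (1/K)·√(π²EI/P_cr) = (1/0.5)·√(π²×2.04×10^11×1.147×10^-6/9.114×10^5)
L = 3.18 m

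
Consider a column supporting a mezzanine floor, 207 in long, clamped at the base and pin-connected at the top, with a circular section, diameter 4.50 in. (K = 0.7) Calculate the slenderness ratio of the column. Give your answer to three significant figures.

I = πd⁴/64 = π×4.50⁴/64 = 20.13 in⁴
A = 15.90 in²;  r_min = √(I/A) = √(20.13/15.90) = 1.125 in
L_e = K·L = 0.7 × 207 = 144.9 in
λ = L_e / r_min = 144.90 / 1.125 = 129

λ ≈ 129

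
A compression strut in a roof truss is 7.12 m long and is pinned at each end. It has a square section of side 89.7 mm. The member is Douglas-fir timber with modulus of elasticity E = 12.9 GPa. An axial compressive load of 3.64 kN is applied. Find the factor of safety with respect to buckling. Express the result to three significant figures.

I = a⁴/12 = 89.7⁴/12 = 5.395×10^6 mm⁴
I = 5.395×10^6 mm⁴ = 5.395×10^-6 m⁴
Effective length L_e = K·L = 1 × 7.12 = 7.120 m
P_cr = π²EI / L_e² = π² × 12.9×10⁹ × 5.395×10^-6 / 7.120² = 1.355×10^4 N
Factor of safety n = P_cr / P = 13.549 / 3.64 = 3.72

n ≈ 3.72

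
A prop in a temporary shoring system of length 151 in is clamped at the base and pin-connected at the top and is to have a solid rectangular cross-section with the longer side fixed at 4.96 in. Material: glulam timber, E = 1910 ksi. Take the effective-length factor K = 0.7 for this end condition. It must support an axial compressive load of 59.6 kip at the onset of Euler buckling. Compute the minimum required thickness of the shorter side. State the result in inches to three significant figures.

b ≈ 4.40 in

L_e = K·L = 0.7 × 151 = 105.7 in
Required I = P_cr·L_e²/(π²E) = 5.960×10^4 × 105.7² / (π² × 1.91×10^6) = 35.32 in⁴
Rectangle, weak axis: I_min = h·b³/12 with h = 4.96 in fixed  ⇒  b = (12I/h)^(1/3) = 4.40 in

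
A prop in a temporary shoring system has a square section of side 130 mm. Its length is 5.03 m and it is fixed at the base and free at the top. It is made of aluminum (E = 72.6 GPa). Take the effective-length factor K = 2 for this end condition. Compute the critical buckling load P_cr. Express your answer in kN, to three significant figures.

I = a⁴/12 = 130⁴/12 = 2.380×10^7 mm⁴
I = 2.380×10^7 mm⁴ = 2.380×10^-5 m⁴
Effective length L_e = K·L = 2 × 5.03 = 10.06 m
P_cr = π²EI / L_e² = π² × 72.6×10⁹ × 2.380×10^-5 / 10.06² = 1.685×10^5 N

P_cr ≈ 169 kN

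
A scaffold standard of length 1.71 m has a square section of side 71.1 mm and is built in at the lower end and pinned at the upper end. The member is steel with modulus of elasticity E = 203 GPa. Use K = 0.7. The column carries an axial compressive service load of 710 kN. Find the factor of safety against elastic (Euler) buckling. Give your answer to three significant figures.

I = a⁴/12 = 71.1⁴/12 = 2.130×10^6 mm⁴
I = 2.130×10^6 mm⁴ = 2.130×10^-6 m⁴
Effective length L_e = K·L = 0.7 × 1.71 = 1.197 m
P_cr = π²EI / L_e² = π² × 203×10⁹ × 2.130×10^-6 / 1.197² = 2.978×10^6 N
Factor of safety n = P_cr / P = 2977.9 / 710 = 4.19

n ≈ 4.19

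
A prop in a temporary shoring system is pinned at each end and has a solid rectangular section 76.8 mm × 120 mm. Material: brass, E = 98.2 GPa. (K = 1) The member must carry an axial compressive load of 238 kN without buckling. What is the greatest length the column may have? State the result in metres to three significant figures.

Buckling occurs about the weak axis: I_min = h·b³/12 with b = 76.8 mm (the shorter side).
I_min = 120×76.8³/12 = 4.530×10^6 mm⁴
I = 4.530×10^-6 m⁴
At the buckling limit P_cr = P = 2.380×10^5 N
From P_cr = π²EI/(K·L)²:  L = (1/K)·√(π²EI/P_cr) = (1/1)·√(π²×9.82×10^10×4.530×10^-6/2.380×10^5)
L = 4.29 m

L_max ≈ 4.29 m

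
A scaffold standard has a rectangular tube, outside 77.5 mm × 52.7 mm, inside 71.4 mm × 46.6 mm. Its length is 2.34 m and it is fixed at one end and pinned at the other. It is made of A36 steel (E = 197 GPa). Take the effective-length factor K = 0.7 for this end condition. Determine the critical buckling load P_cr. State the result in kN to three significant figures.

Weak-axis I_min = (h_o·b_o³ − h_i·b_i³)/12 with b_o = 52.7, b_i = 46.60 mm (shorter outer/inner sides).
I_min = (77.5×52.7³ − 71.40×46.60³)/12 = 3.432×10^5 mm⁴
I = 3.432×10^5 mm⁴ = 3.432×10^-7 m⁴
Effective length L_e = K·L = 0.7 × 2.34 = 1.638 m
P_cr = π²EI / L_e² = π² × 197×10⁹ × 3.432×10^-7 / 1.638² = 2.487×10^5 N

P_cr ≈ 249 kN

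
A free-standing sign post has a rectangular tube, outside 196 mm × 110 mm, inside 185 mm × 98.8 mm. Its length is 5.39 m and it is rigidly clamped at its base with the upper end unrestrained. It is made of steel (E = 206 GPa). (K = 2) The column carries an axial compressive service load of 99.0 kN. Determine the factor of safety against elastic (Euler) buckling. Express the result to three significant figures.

n ≈ 1.21

Weak-axis I_min = (h_o·b_o³ − h_i·b_i³)/12 with b_o = 110, b_i = 98.80 mm (shorter outer/inner sides).
I_min = (196×110³ − 185.0×98.80³)/12 = 6.871×10^6 mm⁴
I = 6.871×10^6 mm⁴ = 6.871×10^-6 m⁴
Effective length L_e = K·L = 2 × 5.39 = 10.78 m
P_cr = π²EI / L_e² = π² × 206×10⁹ × 6.871×10^-6 / 10.78² = 1.202×10^5 N
Factor of safety n = P_cr / P = 120.22 / 99.0 = 1.21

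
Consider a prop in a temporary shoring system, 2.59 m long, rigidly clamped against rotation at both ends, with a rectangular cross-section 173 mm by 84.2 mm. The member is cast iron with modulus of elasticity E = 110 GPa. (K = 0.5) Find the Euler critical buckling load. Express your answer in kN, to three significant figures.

Buckling occurs about the weak axis: I_min = h·b³/12 with b = 84.2 mm (the shorter side).
I_min = 173×84.2³/12 = 8.606×10^6 mm⁴
I = 8.606×10^6 mm⁴ = 8.606×10^-6 m⁴
Effective length L_e = K·L = 0.5 × 2.59 = 1.295 m
P_cr = π²EI / L_e² = π² × 110×10⁹ × 8.606×10^-6 / 1.295² = 5.571×10^6 N

P_cr ≈ 5570 kN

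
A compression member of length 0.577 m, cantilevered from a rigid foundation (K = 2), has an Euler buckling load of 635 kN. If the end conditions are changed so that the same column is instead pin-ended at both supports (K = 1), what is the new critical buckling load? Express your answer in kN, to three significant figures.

P_cr ≈ 2540 kN

P_cr ∝ 1/K², so P_cr,new = P_cr,old × (K_old/K_new)² = 635 × (2/1)²
= 635 × 4.000 = 2540 kN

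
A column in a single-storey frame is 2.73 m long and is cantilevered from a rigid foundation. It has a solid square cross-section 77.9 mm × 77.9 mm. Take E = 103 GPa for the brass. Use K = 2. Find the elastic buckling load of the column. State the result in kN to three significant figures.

I = a⁴/12 = 77.9⁴/12 = 3.069×10^6 mm⁴
I = 3.069×10^6 mm⁴ = 3.069×10^-6 m⁴
Effective length L_e = K·L = 2 × 2.73 = 5.460 m
P_cr = π²EI / L_e² = π² × 103×10⁹ × 3.069×10^-6 / 5.460² = 1.046×10^5 N

P_cr ≈ 105 kN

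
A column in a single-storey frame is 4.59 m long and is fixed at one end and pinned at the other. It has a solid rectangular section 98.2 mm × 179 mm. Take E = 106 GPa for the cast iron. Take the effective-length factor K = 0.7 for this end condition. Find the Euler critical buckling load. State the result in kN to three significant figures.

Buckling occurs about the weak axis: I_min = h·b³/12 with b = 98.2 mm (the shorter side).
I_min = 179×98.2³/12 = 1.413×10^7 mm⁴
I = 1.413×10^7 mm⁴ = 1.413×10^-5 m⁴
Effective length L_e = K·L = 0.7 × 4.59 = 3.213 m
P_cr = π²EI / L_e² = π² × 106×10⁹ × 1.413×10^-5 / 3.213² = 1.431×10^6 N

P_cr ≈ 1430 kN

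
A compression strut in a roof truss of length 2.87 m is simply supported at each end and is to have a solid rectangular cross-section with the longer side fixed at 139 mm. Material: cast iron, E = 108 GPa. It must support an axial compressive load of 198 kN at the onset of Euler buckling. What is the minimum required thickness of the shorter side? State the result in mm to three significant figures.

b ≈ 50.9 mm

L_e = K·L = 1 × 2.87 = 2.870 m
Required I = P_cr·L_e²/(π²E) = 1.980×10^5 × 2.870² / (π² × 1.08×10^11) = 1.530×10^-6 m⁴
I_req = 1.530×10^6 mm⁴
Rectangle, weak axis: I_min = h·b³/12 with h = 139 mm fixed  ⇒  b = (12I/h)^(1/3) = 50.9 mm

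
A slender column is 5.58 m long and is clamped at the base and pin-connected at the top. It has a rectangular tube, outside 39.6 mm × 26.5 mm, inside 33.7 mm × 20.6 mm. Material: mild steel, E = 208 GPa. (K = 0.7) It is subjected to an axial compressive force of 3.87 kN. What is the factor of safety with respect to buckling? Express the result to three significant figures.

Weak-axis I_min = (h_o·b_o³ − h_i·b_i³)/12 with b_o = 26.5, b_i = 20.60 mm (shorter outer/inner sides).
I_min = (39.6×26.5³ − 33.70×20.60³)/12 = 3.686×10^4 mm⁴
I = 3.686×10^4 mm⁴ = 3.686×10^-8 m⁴
Effective length L_e = K·L = 0.7 × 5.58 = 3.906 m
P_cr = π²EI / L_e² = π² × 208×10⁹ × 3.686×10^-8 / 3.906² = 4.960×10^3 N
Factor of safety n = P_cr / P = 4.9599 / 3.87 = 1.28

n ≈ 1.28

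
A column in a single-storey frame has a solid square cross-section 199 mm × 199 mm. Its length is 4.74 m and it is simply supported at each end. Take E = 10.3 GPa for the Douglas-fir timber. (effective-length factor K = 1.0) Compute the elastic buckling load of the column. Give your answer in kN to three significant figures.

I = a⁴/12 = 199⁴/12 = 1.307×10^8 mm⁴
I = 1.307×10^8 mm⁴ = 1.307×10^-4 m⁴
Effective length L_e = K·L = 1 × 4.74 = 4.740 m
P_cr = π²EI / L_e² = π² × 10.3×10⁹ × 1.307×10^-4 / 4.740² = 5.913×10^5 N

P_cr ≈ 591 kN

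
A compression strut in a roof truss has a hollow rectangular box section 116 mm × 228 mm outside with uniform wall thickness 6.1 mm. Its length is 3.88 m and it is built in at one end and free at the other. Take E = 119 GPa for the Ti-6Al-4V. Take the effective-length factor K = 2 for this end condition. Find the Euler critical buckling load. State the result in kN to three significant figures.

Inner dimensions: h_i = 228 − 2×6.1 = 215.8 mm, b_i = 116 − 2×6.1 = 103.8 mm
Weak-axis I_min = (h_o·b_o³ − h_i·b_i³)/12 with b_o = 116, b_i = 103.8 mm (shorter outer/inner sides).
I_min = (228×116³ − 215.8×103.8³)/12 = 9.545×10^6 mm⁴
I = 9.545×10^6 mm⁴ = 9.545×10^-6 m⁴
Effective length L_e = K·L = 2 × 3.88 = 7.760 m
P_cr = π²EI / L_e² = π² × 119×10⁹ × 9.545×10^-6 / 7.760² = 1.862×10^5 N

P_cr ≈ 186 kN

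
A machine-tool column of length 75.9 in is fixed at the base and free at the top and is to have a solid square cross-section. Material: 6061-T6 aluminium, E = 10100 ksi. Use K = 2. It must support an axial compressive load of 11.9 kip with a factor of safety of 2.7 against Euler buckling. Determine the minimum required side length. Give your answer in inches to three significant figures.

a ≈ 3.07 in

Required P_cr = n·P = 2.7 × 11.9 = 32.13 kip
L_e = K·L = 2 × 75.9 = 151.8 in
Required I = P_cr·L_e²/(π²E) = 3.213×10^4 × 151.8² / (π² × 1.01×10^7) = 7.427 in⁴
Solid square: I = a⁴/12  ⇒  a = (12I)^(1/4) = (12×7.427)^(1/4) = 3.07 in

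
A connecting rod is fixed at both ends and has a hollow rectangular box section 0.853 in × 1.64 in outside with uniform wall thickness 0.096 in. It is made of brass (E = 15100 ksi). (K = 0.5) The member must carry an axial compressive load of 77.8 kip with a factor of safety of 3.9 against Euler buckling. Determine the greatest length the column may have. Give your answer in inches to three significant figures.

Inner dimensions: h_i = 1.64 − 2×0.096 = 1.448 in, b_i = 0.853 − 2×0.096 = 0.6610 in
Weak-axis I_min = (h_o·b_o³ − h_i·b_i³)/12 with b_o = 0.853, b_i = 0.6610 in (shorter outer/inner sides).
I_min = (1.64×0.853³ − 1.448×0.6610³)/12 = 4.997×10^-2 in⁴
Required critical load P_cr = n·P = 3.9 × 77.8 = 303.4 kip = 3.034×10^5 lb
From P_cr = π²EI/(K·L)²:  L = (1/K)·√(π²EI/P_cr) = (1/0.5)·√(π²×1.51×10^7×4.997×10^-2/3.034×10^5)
L = 9.91 in

L_max ≈ 9.91 in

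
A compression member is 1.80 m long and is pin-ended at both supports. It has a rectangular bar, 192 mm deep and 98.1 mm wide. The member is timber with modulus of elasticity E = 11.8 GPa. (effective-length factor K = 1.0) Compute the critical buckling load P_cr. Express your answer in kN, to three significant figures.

Buckling occurs about the weak axis: I_min = h·b³/12 with b = 98.1 mm (the shorter side).
I_min = 192×98.1³/12 = 1.511×10^7 mm⁴
I = 1.511×10^7 mm⁴ = 1.511×10^-5 m⁴
Effective length L_e = K·L = 1 × 1.80 = 1.800 m
P_cr = π²EI / L_e² = π² × 11.8×10⁹ × 1.511×10^-5 / 1.800² = 5.430×10^5 N

P_cr ≈ 543 kN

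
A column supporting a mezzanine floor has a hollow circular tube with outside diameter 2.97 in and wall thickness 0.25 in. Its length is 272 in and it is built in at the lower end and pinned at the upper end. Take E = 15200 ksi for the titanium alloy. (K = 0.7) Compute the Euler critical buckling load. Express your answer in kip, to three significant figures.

P_cr ≈ 8.24 kip

Inner diameter d_i = 2.97 − 2×0.25 = 2.470 in
I = π(d_o⁴ − d_i⁴)/64 = π(2.97⁴ − 2.470⁴)/64 = 1.992 in⁴
Effective length L_e = K·L = 0.7 × 272 = 190.4 in
P_cr = π²EI / L_e² = π² × 15200×10³ × 1.992 / 190.4² = 8.245×10^3 lb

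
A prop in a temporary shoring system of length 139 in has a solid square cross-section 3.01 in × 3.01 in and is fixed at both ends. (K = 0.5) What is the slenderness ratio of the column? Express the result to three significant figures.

For a square r = a/√12 = 3.01/√12 = 0.8689 in
L_e = K·L = 0.5 × 139 = 69.50 in
λ = L_e / r_min = 69.500 / 0.8689 = 80.0

λ ≈ 80.0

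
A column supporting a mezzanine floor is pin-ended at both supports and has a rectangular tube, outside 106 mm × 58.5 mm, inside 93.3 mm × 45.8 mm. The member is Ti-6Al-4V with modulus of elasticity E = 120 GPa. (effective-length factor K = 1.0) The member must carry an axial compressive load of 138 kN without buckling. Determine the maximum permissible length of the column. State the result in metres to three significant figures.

L_max ≈ 2.96 m

Weak-axis I_min = (h_o·b_o³ − h_i·b_i³)/12 with b_o = 58.5, b_i = 45.80 mm (shorter outer/inner sides).
I_min = (106×58.5³ − 93.30×45.80³)/12 = 1.021×10^6 mm⁴
I = 1.021×10^-6 m⁴
At the buckling limit P_cr = P = 1.380×10^5 N
From P_cr = π²EI/(K·L)²:  L = (1/K)·√(π²EI/P_cr) = (1/1)·√(π²×1.20×10^11×1.021×10^-6/1.380×10^5)
L = 2.96 m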